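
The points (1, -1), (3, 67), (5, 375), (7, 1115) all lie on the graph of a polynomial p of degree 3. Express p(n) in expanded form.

Write p(n) = an^3 + bn^2 + cn + d. Substituting each data point gives a linear system:
  a + b + c + d = -1
  27a + 9b + 3c + d = 67
  125a + 25b + 5c + d = 375
  343a + 49b + 7c + d = 1115
Solving the system yields a = 4, b = -6, c = 6, d = -5.
So p(n) = 4n^3 - 6n^2 + 6n - 5.
Check: p(1) = -1. ✓

p(n) = 4n^3 - 6n^2 + 6n - 5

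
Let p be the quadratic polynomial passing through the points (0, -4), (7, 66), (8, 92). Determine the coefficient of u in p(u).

Write p(u) = au^2 + bu + c. Substituting each data point gives a linear system:
  c = -4
  49a + 7b + c = 66
  64a + 8b + c = 92
Solving the system yields a = 2, b = -4, c = -4.
So p(u) = 2u^2 - 4u - 4.
The coefficient of u is -4.

-4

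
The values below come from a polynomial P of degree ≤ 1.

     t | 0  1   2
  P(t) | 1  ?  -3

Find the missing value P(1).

-1

The 2 known points determine the degree-1 polynomial uniquely.
Write P(t) = at + b. Substituting each data point gives a linear system:
  b = 1
  2a + b = -3
Solving the system yields a = -2, b = 1.
So P(t) = -2t + 1.
Then P(1) = -1.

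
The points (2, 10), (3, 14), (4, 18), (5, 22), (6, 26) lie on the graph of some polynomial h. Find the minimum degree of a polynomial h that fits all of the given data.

1

Forward differences of the values at s = 2, 3, 4, 5, 6:
  h  : 10  14  18  22  26
  Δ  : 4  4  4  4
  Δ^2: 0  0  0
  Δ^3: 0  0
  Δ^4: 0
The first differences are constant (4) and nonzero, while all higher differences vanish, so the minimal degree is 1.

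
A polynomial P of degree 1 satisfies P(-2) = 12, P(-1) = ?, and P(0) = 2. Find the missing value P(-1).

On equispaced nodes a degree-1 polynomial has vanishing second forward difference, so
  P(-2) - 2·P(-1) + P(0) = 0.
Substituting the known values and solving for P(-1):
  -2·P(-1) = -14
  P(-1) = 7.

7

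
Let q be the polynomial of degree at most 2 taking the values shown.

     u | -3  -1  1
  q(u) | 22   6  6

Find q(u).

q(u) = 2u^2 + 4

Using the Lagrange interpolation formula with nodes -3, -1, 1:
  L_0(u) = (u + 1)(u - 1) / 8
  L_1(u) = (u + 3)(u - 1) / -4
  L_2(u) = (u + 3)(u + 1) / 8
Then q(u) = 22·L_0(u) + 6·L_1(u) + 6·L_2(u).
Expanding and collecting terms gives q(u) = 2u^2 + 4.
Check: q(-3) = 22. ✓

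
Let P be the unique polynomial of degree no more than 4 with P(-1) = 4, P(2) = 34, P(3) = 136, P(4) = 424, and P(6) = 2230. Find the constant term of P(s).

Write P(s) = as^4 + bs^3 + cs^2 + ds + e. Substituting each data point gives a linear system:
  a - b + c - d + e = 4
  16a + 8b + 4c + 2d + e = 34
  81a + 27b + 9c + 3d + e = 136
  256a + 64b + 16c + 4d + e = 424
  1296a + 216b + 36c + 6d + e = 2230
Solving the system yields a = 2, b = -2, c = 1, d = 5, e = 4.
So P(s) = 2s^4 - 2s^3 + s^2 + 5s + 4.
The constant term is 4.

4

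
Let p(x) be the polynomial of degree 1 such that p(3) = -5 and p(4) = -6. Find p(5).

Using the Lagrange interpolation formula with nodes 3, 4:
  L_0(x) = (x - 4) / -1
  L_1(x) = (x - 3) / 1
Then p(x) = -5·L_0(x) - 6·L_1(x).
Expanding and collecting terms gives p(x) = -x - 2.
Evaluating at x = 5: p(5) = -7.

-7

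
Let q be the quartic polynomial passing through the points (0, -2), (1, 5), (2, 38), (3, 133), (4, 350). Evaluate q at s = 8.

Forward differences of the values at s = 0, 1, 2, 3, 4:
  q  : -2  5  38  133  350
  Δ  : 7  33  95  217
  Δ^2: 26  62  122
  Δ^3: 36  60
  Δ^4: 24
The fourth differences are constant, confirming degree 4.
Interpolating (Newton forward form) and evaluating at s = 8 gives q(8) = 4478.

4478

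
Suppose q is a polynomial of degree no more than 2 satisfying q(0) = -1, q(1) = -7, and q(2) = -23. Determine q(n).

q(n) = -5n^2 - n - 1

Write q(n) = an^2 + bn + c. Substituting each data point gives a linear system:
  c = -1
  a + b + c = -7
  4a + 2b + c = -23
Solving the system yields a = -5, b = -1, c = -1.
So q(n) = -5n^2 - n - 1.
Check: q(2) = -23. ✓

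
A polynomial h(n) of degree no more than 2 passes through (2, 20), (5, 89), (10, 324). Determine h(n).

Using the Lagrange interpolation formula with nodes 2, 5, 10:
  L_0(n) = (n - 5)(n - 10) / 24
  L_1(n) = (n - 2)(n - 10) / -15
  L_2(n) = (n - 2)(n - 5) / 40
Then h(n) = 20·L_0(n) + 89·L_1(n) + 324·L_2(n).
Expanding and collecting terms gives h(n) = 3n² + 2n + 4.
Check: h(10) = 324. ✓

h(n) = 3n^2 + 2n + 4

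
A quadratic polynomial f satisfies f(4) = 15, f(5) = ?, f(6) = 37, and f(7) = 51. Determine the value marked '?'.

25

On equispaced nodes a degree-2 polynomial has vanishing third forward difference, so
  - f(4) + 3·f(5) - 3·f(6) + f(7) = 0.
Substituting the known values and solving for f(5):
  3·f(5) = 75
  f(5) = 25.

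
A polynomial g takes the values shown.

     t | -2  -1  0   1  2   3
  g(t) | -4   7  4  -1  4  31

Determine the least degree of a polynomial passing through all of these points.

3

Forward differences of the values at t = -2, -1, 0, 1, 2, 3:
  g  : -4  7  4  -1  4  31
  Δ  : 11  -3  -5  5  27
  Δ^2: -14  -2  10  22
  Δ^3: 12  12  12
  Δ^4: 0  0
  Δ^5: 0
The third differences are constant (12) and nonzero, while all higher differences vanish, so the minimal degree is 3.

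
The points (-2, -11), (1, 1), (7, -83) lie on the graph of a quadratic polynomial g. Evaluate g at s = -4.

Using the Lagrange interpolation formula with nodes -2, 1, 7:
  L_0(s) = (s - 1)(s - 7) / 27
  L_1(s) = (s + 2)(s - 7) / -18
  L_2(s) = (s + 2)(s - 1) / 54
Then g(s) = -11·L_0(s) + 1·L_1(s) - 83·L_2(s).
Expanding and collecting terms gives g(s) = -2s² + 2s + 1.
Evaluating at s = -4: g(-4) = -39.

-39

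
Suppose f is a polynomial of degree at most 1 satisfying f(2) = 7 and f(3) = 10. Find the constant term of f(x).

Write f(x) = ax + b. Substituting each data point gives a linear system:
  2a + b = 7
  3a + b = 10
Solving the system yields a = 3, b = 1.
So f(x) = 3x + 1.
The constant term is 1.

1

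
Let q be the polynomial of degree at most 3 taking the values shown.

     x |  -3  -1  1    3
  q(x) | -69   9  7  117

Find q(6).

Forward differences of the values at x = -3, -1, 1, 3:
  q  : -69  9  7  117
  Δ  : 78  -2  110
  Δ^2: -80  112
  Δ^3: 192
The third differences are constant, confirming degree 3.
Interpolating (Newton forward form) and evaluating at x = 6 gives q(6) = 912.

912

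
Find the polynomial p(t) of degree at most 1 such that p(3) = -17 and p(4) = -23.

p(t) = -6t + 1

Using the Lagrange interpolation formula with nodes 3, 4:
  L_0(t) = (t - 4) / -1
  L_1(t) = (t - 3) / 1
Then p(t) = -17·L_0(t) - 23·L_1(t).
Expanding and collecting terms gives p(t) = -6t + 1.
Check: p(4) = -23. ✓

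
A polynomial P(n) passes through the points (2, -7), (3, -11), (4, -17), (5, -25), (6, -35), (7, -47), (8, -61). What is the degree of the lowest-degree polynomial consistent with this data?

2

Forward differences of the values at n = 2, 3, 4, 5, 6, 7, 8:
  P  : -7  -11  -17  -25  -35  -47  -61
  Δ  : -4  -6  -8  -10  -12  -14
  Δ^2: -2  -2  -2  -2  -2
  Δ^3: 0  0  0  0
  Δ^4: 0  0  0
  Δ^5: 0  0
  Δ^6: 0
The second differences are constant (-2) and nonzero, while all higher differences vanish, so the minimal degree is 2.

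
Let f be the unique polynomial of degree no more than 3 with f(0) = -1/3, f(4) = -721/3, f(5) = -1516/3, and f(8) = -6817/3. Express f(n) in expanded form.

Write f(n) = an^3 + bn^2 + cn + d. Substituting each data point gives a linear system:
  d = -1/3
  64a + 16b + 4c + d = -721/3
  125a + 25b + 5c + d = -1516/3
  512a + 64b + 8c + d = -6817/3
Solving the system yields a = -5, b = 4, c = 4, d = -1/3.
So f(n) = -5n^3 + 4n^2 + 4n - 1/3.
Check: f(0) = -1/3. ✓

f(n) = -5n^3 + 4n^2 + 4n - 1/3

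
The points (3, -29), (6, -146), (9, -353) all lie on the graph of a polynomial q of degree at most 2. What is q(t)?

Write q(t) = at^2 + bt + c. Substituting each data point gives a linear system:
  9a + 3b + c = -29
  36a + 6b + c = -146
  81a + 9b + c = -353
Solving the system yields a = -5, b = 6, c = -2.
So q(t) = -5t^2 + 6t - 2.
Check: q(9) = -353. ✓

q(t) = -5t^2 + 6t - 2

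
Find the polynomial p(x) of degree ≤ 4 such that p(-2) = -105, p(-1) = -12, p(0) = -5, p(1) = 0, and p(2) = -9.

p(x) = -4x^4 + 6x^3 + 3x^2 - 5

Write p(x) = ax^4 + bx^3 + cx^2 + dx + e. Substituting each data point gives a linear system:
  16a - 8b + 4c - 2d + e = -105
  a - b + c - d + e = -12
  e = -5
  a + b + c + d + e = 0
  16a + 8b + 4c + 2d + e = -9
Solving the system yields a = -4, b = 6, c = 3, d = 0, e = -5.
So p(x) = -4x⁴ + 6x³ + 3x² - 5.
Check: p(2) = -9. ✓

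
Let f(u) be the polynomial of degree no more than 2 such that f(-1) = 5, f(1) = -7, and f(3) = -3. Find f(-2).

17

Using the Lagrange interpolation formula with nodes -1, 1, 3:
  L_0(u) = (u - 1)(u - 3) / 8
  L_1(u) = (u + 1)(u - 3) / -4
  L_2(u) = (u + 1)(u - 1) / 8
Then f(u) = 5·L_0(u) - 7·L_1(u) - 3·L_2(u).
Expanding and collecting terms gives f(u) = 2u² - 6u - 3.
Evaluating at u = -2: f(-2) = 17.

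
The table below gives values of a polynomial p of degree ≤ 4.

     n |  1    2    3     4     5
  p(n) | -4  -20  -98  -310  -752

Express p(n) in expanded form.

Write p(n) = an^4 + bn^3 + cn^2 + dn + e. Substituting each data point gives a linear system:
  a + b + c + d + e = -4
  16a + 8b + 4c + 2d + e = -20
  81a + 27b + 9c + 3d + e = -98
  256a + 64b + 16c + 4d + e = -310
  625a + 125b + 25c + 5d + e = -752
Solving the system yields a = -1, b = -2, c = 6, d = -5, e = -2.
So p(n) = -n^4 - 2n^3 + 6n^2 - 5n - 2.
Check: p(5) = -752. ✓

p(n) = -n^4 - 2n^3 + 6n^2 - 5n - 2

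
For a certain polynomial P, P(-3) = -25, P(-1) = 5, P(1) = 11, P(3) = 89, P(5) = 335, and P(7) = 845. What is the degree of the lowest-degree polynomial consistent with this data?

3

Forward differences of the values at s = -3, -1, 1, 3, 5, 7:
  P  : -25  5  11  89  335  845
  Δ  : 30  6  78  246  510
  Δ^2: -24  72  168  264
  Δ^3: 96  96  96
  Δ^4: 0  0
  Δ^5: 0
The third differences are constant (96) and nonzero, while all higher differences vanish, so the minimal degree is 3.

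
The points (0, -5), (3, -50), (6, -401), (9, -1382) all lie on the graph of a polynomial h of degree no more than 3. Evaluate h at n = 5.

Write h(n) = an^3 + bn^2 + cn + d. Substituting each data point gives a linear system:
  d = -5
  27a + 9b + 3c + d = -50
  216a + 36b + 6c + d = -401
  729a + 81b + 9c + d = -1382
Solving the system yields a = -2, b = 1, c = 0, d = -5.
So h(n) = -2n³ + n² - 5.
Then h(5) = -230.

-230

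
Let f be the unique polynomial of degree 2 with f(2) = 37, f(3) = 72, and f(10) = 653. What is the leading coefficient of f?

6

Write f(u) = au^2 + bu + c. Substituting each data point gives a linear system:
  4a + 2b + c = 37
  9a + 3b + c = 72
  100a + 10b + c = 653
Solving the system yields a = 6, b = 5, c = 3.
So f(u) = 6u^2 + 5u + 3.
The leading coefficient is 6.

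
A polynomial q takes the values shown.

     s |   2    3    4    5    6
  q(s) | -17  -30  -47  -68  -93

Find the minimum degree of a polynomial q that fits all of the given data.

2

Forward differences of the values at s = 2, 3, 4, 5, 6:
  q  : -17  -30  -47  -68  -93
  Δ  : -13  -17  -21  -25
  Δ^2: -4  -4  -4
  Δ^3: 0  0
  Δ^4: 0
The second differences are constant (-4) and nonzero, while all higher differences vanish, so the minimal degree is 2.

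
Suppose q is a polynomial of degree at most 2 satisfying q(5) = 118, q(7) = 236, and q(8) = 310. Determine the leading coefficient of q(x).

Write q(x) = ax^2 + bx + c. Substituting each data point gives a linear system:
  25a + 5b + c = 118
  49a + 7b + c = 236
  64a + 8b + c = 310
Solving the system yields a = 5, b = -1, c = -2.
So q(x) = 5x^2 - x - 2.
The leading coefficient is 5.

5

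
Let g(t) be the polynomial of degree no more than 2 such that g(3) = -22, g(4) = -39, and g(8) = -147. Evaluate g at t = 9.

Write g(t) = at^2 + bt + c. Substituting each data point gives a linear system:
  9a + 3b + c = -22
  16a + 4b + c = -39
  64a + 8b + c = -147
Solving the system yields a = -2, b = -3, c = 5.
So g(t) = -2t^2 - 3t + 5.
Then g(9) = -184.

-184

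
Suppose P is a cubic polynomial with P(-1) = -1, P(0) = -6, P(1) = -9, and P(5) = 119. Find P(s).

Write P(s) = as^3 + bs^2 + cs + d. Substituting each data point gives a linear system:
  -a + b - c + d = -1
  d = -6
  a + b + c + d = -9
  125a + 25b + 5c + d = 119
Solving the system yields a = 1, b = 1, c = -5, d = -6.
So P(s) = s^3 + s^2 - 5s - 6.
Check: P(1) = -9. ✓

P(s) = s^3 + s^2 - 5s - 6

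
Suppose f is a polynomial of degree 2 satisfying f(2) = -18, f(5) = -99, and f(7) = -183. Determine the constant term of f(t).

6

Write f(t) = at^2 + bt + c. Substituting each data point gives a linear system:
  4a + 2b + c = -18
  25a + 5b + c = -99
  49a + 7b + c = -183
Solving the system yields a = -3, b = -6, c = 6.
So f(t) = -3t² - 6t + 6.
The constant term is 6.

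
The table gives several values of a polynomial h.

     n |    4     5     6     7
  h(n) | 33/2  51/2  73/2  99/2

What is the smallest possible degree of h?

Forward differences of the values at n = 4, 5, 6, 7:
  h  : 33/2  51/2  73/2  99/2
  Δ  : 9  11  13
  Δ^2: 2  2
  Δ^3: 0
The second differences are constant (2) and nonzero, while all higher differences vanish, so the minimal degree is 2.

2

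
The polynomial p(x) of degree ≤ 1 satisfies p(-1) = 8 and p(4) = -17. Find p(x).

p(x) = -5x + 3

Using the Lagrange interpolation formula with nodes -1, 4:
  L_0(x) = (x - 4) / -5
  L_1(x) = (x + 1) / 5
Then p(x) = 8·L_0(x) - 17·L_1(x).
Expanding and collecting terms gives p(x) = -5x + 3.
Check: p(-1) = 8. ✓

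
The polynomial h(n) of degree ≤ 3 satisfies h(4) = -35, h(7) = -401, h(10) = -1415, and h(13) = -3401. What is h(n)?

h(n) = -2n^3 + 6n^2 - 2n + 5

Using the Lagrange interpolation formula with nodes 4, 7, 10, 13:
  L_0(n) = (n - 7)(n - 10)(n - 13) / -162
  L_1(n) = (n - 4)(n - 10)(n - 13) / 54
  L_2(n) = (n - 4)(n - 7)(n - 13) / -54
  L_3(n) = (n - 4)(n - 7)(n - 10) / 162
Then h(n) = -35·L_0(n) - 401·L_1(n) - 1415·L_2(n) - 3401·L_3(n).
Expanding and collecting terms gives h(n) = -2n³ + 6n² - 2n + 5.
Check: h(4) = -35. ✓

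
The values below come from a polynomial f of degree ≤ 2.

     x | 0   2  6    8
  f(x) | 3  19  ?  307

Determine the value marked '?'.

171

The 3 known points determine the degree-2 polynomial uniquely.
Write f(x) = ax^2 + bx + c. Substituting each data point gives a linear system:
  c = 3
  4a + 2b + c = 19
  64a + 8b + c = 307
Solving the system yields a = 5, b = -2, c = 3.
So f(x) = 5x^2 - 2x + 3.
Then f(6) = 171.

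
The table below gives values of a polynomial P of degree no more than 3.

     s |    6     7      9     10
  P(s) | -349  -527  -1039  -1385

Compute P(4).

Write P(s) = as^3 + bs^2 + cs + d. Substituting each data point gives a linear system:
  216a + 36b + 6c + d = -349
  343a + 49b + 7c + d = -527
  729a + 81b + 9c + d = -1039
  1000a + 100b + 10c + d = -1385
Solving the system yields a = -1, b = -4, c = 1, d = 5.
So P(s) = -s³ - 4s² + s + 5.
Then P(4) = -119.

-119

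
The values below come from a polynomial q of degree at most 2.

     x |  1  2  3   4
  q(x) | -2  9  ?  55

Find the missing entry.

28

On equispaced nodes a degree-2 polynomial has vanishing third forward difference, so
  - q(1) + 3·q(2) - 3·q(3) + q(4) = 0.
Substituting the known values and solving for q(3):
  -3·q(3) = -84
  q(3) = 28.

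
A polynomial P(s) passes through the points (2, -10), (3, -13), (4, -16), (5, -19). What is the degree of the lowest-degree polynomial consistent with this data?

1

Forward differences of the values at s = 2, 3, 4, 5:
  P  : -10  -13  -16  -19
  Δ  : -3  -3  -3
  Δ^2: 0  0
  Δ^3: 0
The first differences are constant (-3) and nonzero, while all higher differences vanish, so the minimal degree is 1.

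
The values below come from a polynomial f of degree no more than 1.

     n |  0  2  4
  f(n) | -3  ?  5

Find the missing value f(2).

On equispaced nodes a degree-1 polynomial has vanishing second forward difference, so
  f(0) - 2·f(2) + f(4) = 0.
Substituting the known values and solving for f(2):
  -2·f(2) = -2
  f(2) = 1.

1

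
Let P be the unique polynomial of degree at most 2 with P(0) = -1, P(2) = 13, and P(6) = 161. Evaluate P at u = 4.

Using the Lagrange interpolation formula with nodes 0, 2, 6:
  L_0(u) = (u - 2)(u - 6) / 12
  L_1(u) = u(u - 6) / -8
  L_2(u) = u(u - 2) / 24
Then P(u) = -1·L_0(u) + 13·L_1(u) + 161·L_2(u).
Expanding and collecting terms gives P(u) = 5u^2 - 3u - 1.
Evaluating at u = 4: P(4) = 67.

67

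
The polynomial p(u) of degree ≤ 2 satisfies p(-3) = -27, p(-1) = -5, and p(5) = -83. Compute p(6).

Using the Lagrange interpolation formula with nodes -3, -1, 5:
  L_0(u) = (u + 1)(u - 5) / 16
  L_1(u) = (u + 3)(u - 5) / -12
  L_2(u) = (u + 3)(u + 1) / 48
Then p(u) = -27·L_0(u) - 5·L_1(u) - 83·L_2(u).
Expanding and collecting terms gives p(u) = -3u^2 - u - 3.
Evaluating at u = 6: p(6) = -117.

-117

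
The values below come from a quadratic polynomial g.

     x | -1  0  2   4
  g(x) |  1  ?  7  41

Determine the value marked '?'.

-3

The 3 known points determine the degree-2 polynomial uniquely.
Write g(x) = ax^2 + bx + c. Substituting each data point gives a linear system:
  a - b + c = 1
  4a + 2b + c = 7
  16a + 4b + c = 41
Solving the system yields a = 3, b = -1, c = -3.
So g(x) = 3x^2 - x - 3.
Then g(0) = -3.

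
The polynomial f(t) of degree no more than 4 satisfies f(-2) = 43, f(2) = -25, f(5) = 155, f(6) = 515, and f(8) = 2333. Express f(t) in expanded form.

f(t) = t^4 - 3t^3 - 3t^2 - 5t + 5

Write f(t) = at^4 + bt^3 + ct^2 + dt + e. Substituting each data point gives a linear system:
  16a - 8b + 4c - 2d + e = 43
  16a + 8b + 4c + 2d + e = -25
  625a + 125b + 25c + 5d + e = 155
  1296a + 216b + 36c + 6d + e = 515
  4096a + 512b + 64c + 8d + e = 2333
Solving the system yields a = 1, b = -3, c = -3, d = -5, e = 5.
So f(t) = t^4 - 3t^3 - 3t^2 - 5t + 5.
Check: f(-2) = 43. ✓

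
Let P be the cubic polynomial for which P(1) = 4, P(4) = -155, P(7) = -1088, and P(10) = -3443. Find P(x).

Write P(x) = ax^3 + bx^2 + cx + d. Substituting each data point gives a linear system:
  a + b + c + d = 4
  64a + 16b + 4c + d = -155
  343a + 49b + 7c + d = -1088
  1000a + 100b + 10c + d = -3443
Solving the system yields a = -4, b = 5, c = 6, d = -3.
So P(x) = -4x^3 + 5x^2 + 6x - 3.
Check: P(1) = 4. ✓

P(x) = -4x^3 + 5x^2 + 6x - 3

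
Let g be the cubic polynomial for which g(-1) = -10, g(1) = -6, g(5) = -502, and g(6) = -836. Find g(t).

g(t) = -3t^3 - 6t^2 + 5t - 2

Using the Lagrange interpolation formula with nodes -1, 1, 5, 6:
  L_0(t) = (t - 1)(t - 5)(t - 6) / -84
  L_1(t) = (t + 1)(t - 5)(t - 6) / 40
  L_2(t) = (t + 1)(t - 1)(t - 6) / -24
  L_3(t) = (t + 1)(t - 1)(t - 5) / 35
Then g(t) = -10·L_0(t) - 6·L_1(t) - 502·L_2(t) - 836·L_3(t).
Expanding and collecting terms gives g(t) = -3t³ - 6t² + 5t - 2.
Check: g(6) = -836. ✓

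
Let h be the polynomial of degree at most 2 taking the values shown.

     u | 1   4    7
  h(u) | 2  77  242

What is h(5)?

Forward differences of the values at u = 1, 4, 7:
  h  : 2  77  242
  Δ  : 75  165
  Δ^2: 90
The second differences are constant, confirming degree 2.
Interpolating (Newton forward form) and evaluating at u = 5 gives h(5) = 122.

122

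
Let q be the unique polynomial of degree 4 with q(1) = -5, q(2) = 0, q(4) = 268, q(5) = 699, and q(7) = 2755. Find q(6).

1480

Using the Lagrange interpolation formula with nodes 1, 2, 4, 5, 7:
  L_0(x) = (x - 2)(x - 4)(x - 5)(x - 7) / 72
  L_1(x) = (x - 1)(x - 4)(x - 5)(x - 7) / -30
  L_2(x) = (x - 1)(x - 2)(x - 5)(x - 7) / 18
  L_3(x) = (x - 1)(x - 2)(x - 4)(x - 7) / -24
  L_4(x) = (x - 1)(x - 2)(x - 4)(x - 5) / 180
Then q(x) = -5·L_0(x) + 0·L_1(x) + 268·L_2(x) + 699·L_3(x) + 2755·L_4(x).
Expanding and collecting terms gives q(x) = x^4 + 2x^3 - 6x^2 - 6x + 4.
Evaluating at x = 6: q(6) = 1480.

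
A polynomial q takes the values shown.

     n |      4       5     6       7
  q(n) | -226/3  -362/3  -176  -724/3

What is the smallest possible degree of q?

2

Forward differences of the values at n = 4, 5, 6, 7:
  q  : -226/3  -362/3  -176  -724/3
  Δ  : -136/3  -166/3  -196/3
  Δ^2: -10  -10
  Δ^3: 0
The second differences are constant (-10) and nonzero, while all higher differences vanish, so the minimal degree is 2.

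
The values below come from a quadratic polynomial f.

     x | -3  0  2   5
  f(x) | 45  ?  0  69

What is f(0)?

-6

The 3 known points determine the degree-2 polynomial uniquely.
Write f(x) = ax^2 + bx + c. Substituting each data point gives a linear system:
  9a - 3b + c = 45
  4a + 2b + c = 0
  25a + 5b + c = 69
Solving the system yields a = 4, b = -5, c = -6.
So f(x) = 4x² - 5x - 6.
Then f(0) = -6.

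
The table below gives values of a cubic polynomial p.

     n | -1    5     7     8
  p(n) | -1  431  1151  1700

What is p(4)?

Using the Lagrange interpolation formula with nodes -1, 5, 7, 8:
  L_0(n) = (n - 5)(n - 7)(n - 8) / -432
  L_1(n) = (n + 1)(n - 7)(n - 8) / 36
  L_2(n) = (n + 1)(n - 5)(n - 8) / -16
  L_3(n) = (n + 1)(n - 5)(n - 7) / 27
Then p(n) = -1·L_0(n) + 431·L_1(n) + 1151·L_2(n) + 1700·L_3(n).
Expanding and collecting terms gives p(n) = 3n^3 + 3n^2 - 3n - 4.
Evaluating at n = 4: p(4) = 224.

224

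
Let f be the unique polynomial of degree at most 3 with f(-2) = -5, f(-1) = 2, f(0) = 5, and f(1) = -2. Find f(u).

f(u) = -u^3 - 5u^2 - u + 5

Write f(u) = au^3 + bu^2 + cu + d. Substituting each data point gives a linear system:
  -8a + 4b - 2c + d = -5
  -a + b - c + d = 2
  d = 5
  a + b + c + d = -2
Solving the system yields a = -1, b = -5, c = -1, d = 5.
So f(u) = -u^3 - 5u^2 - u + 5.
Check: f(1) = -2. ✓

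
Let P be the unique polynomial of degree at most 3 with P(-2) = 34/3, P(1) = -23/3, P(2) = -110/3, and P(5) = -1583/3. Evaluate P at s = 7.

-4295/3

Using the Lagrange interpolation formula with nodes -2, 1, 2, 5:
  L_0(s) = (s - 1)(s - 2)(s - 5) / -84
  L_1(s) = (s + 2)(s - 2)(s - 5) / 12
  L_2(s) = (s + 2)(s - 1)(s - 5) / -12
  L_3(s) = (s + 2)(s - 1)(s - 2) / 84
Then P(s) = 34/3·L_0(s) - 23/3·L_1(s) - 110/3·L_2(s) - 1583/3·L_3(s).
Expanding and collecting terms gives P(s) = -4s^3 - (5/3)s^2 + 4s - 6.
Evaluating at s = 7: P(7) = -4295/3.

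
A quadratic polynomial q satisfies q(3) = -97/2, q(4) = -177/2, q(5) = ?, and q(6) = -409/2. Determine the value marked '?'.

-281/2

The 3 known points determine the degree-2 polynomial uniquely.
Write q(n) = an^2 + bn + c. Substituting each data point gives a linear system:
  9a + 3b + c = -97/2
  16a + 4b + c = -177/2
  36a + 6b + c = -409/2
Solving the system yields a = -6, b = 2, c = -1/2.
So q(n) = -6n^2 + 2n - 1/2.
Then q(5) = -281/2.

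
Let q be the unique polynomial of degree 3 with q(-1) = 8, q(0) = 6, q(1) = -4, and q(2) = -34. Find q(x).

Using the Lagrange interpolation formula with nodes -1, 0, 1, 2:
  L_0(x) = x(x - 1)(x - 2) / -6
  L_1(x) = (x + 1)(x - 1)(x - 2) / 2
  L_2(x) = (x + 1)x(x - 2) / -2
  L_3(x) = (x + 1)x(x - 1) / 6
Then q(x) = 8·L_0(x) + 6·L_1(x) - 4·L_2(x) - 34·L_3(x).
Expanding and collecting terms gives q(x) = -2x³ - 4x² - 4x + 6.
Check: q(0) = 6. ✓

q(x) = -2x^3 - 4x^2 - 4x + 6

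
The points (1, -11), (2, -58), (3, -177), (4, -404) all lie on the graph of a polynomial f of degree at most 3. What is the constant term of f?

0

Write f(u) = au^3 + bu^2 + cu + d. Substituting each data point gives a linear system:
  a + b + c + d = -11
  8a + 4b + 2c + d = -58
  27a + 9b + 3c + d = -177
  64a + 16b + 4c + d = -404
Solving the system yields a = -6, b = 0, c = -5, d = 0.
So f(u) = -6u³ - 5u.
The constant term is 0.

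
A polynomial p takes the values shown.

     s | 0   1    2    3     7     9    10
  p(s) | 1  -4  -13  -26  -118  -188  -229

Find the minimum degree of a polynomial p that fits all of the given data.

2

Divided differences on the nodes 0, 1, 2, 3, 7, 9, 10:
  order 0: 1  -4  -13  -26  -118  -188  -229
  order 1: -5  -9  -13  -23  -35  -41
  order 2: -2  -2  -2  -2  -2
  order 3: 0  0  0  0
  order 4: 0  0  0
  order 5: 0  0
  order 6: 0
The order-2 divided differences are all -2 (nonzero) and every higher order vanishes, so the data lies on a polynomial of degree exactly 2.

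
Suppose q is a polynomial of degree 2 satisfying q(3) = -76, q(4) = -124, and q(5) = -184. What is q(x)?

q(x) = -6x^2 - 6x - 4

Using the Lagrange interpolation formula with nodes 3, 4, 5:
  L_0(x) = (x - 4)(x - 5) / 2
  L_1(x) = (x - 3)(x - 5) / -1
  L_2(x) = (x - 3)(x - 4) / 2
Then q(x) = -76·L_0(x) - 124·L_1(x) - 184·L_2(x).
Expanding and collecting terms gives q(x) = -6x^2 - 6x - 4.
Check: q(4) = -124. ✓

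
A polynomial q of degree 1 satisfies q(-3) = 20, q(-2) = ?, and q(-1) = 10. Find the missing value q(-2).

On equispaced nodes a degree-1 polynomial has vanishing second forward difference, so
  q(-3) - 2·q(-2) + q(-1) = 0.
Substituting the known values and solving for q(-2):
  -2·q(-2) = -30
  q(-2) = 15.

15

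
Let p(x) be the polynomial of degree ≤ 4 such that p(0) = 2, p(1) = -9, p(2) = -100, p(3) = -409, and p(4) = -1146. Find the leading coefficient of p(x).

-3

Write p(x) = ax^4 + bx^3 + cx^2 + dx + e. Substituting each data point gives a linear system:
  e = 2
  a + b + c + d + e = -9
  16a + 8b + 4c + 2d + e = -100
  81a + 27b + 9c + 3d + e = -409
  256a + 64b + 16c + 4d + e = -1146
Solving the system yields a = -3, b = -5, c = -4, d = 1, e = 2.
So p(x) = -3x^4 - 5x^3 - 4x^2 + x + 2.
The leading coefficient is -3.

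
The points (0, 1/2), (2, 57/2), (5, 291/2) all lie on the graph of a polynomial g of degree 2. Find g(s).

Write g(s) = as^2 + bs + c. Substituting each data point gives a linear system:
  c = 1/2
  4a + 2b + c = 57/2
  25a + 5b + c = 291/2
Solving the system yields a = 5, b = 4, c = 1/2.
So g(s) = 5s^2 + 4s + 1/2.
Check: g(0) = 1/2. ✓

g(s) = 5s^2 + 4s + 1/2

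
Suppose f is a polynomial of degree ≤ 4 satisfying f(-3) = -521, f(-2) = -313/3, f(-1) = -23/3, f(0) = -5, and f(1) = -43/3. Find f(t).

Write f(t) = at^4 + bt^3 + ct^2 + dt + e. Substituting each data point gives a linear system:
  81a - 27b + 9c - 3d + e = -521
  16a - 8b + 4c - 2d + e = -313/3
  a - b + c - d + e = -23/3
  e = -5
  a + b + c + d + e = -43/3
Solving the system yields a = -6, b = 5/3, c = 0, d = -5, e = -5.
So f(t) = -6t⁴ + (5/3)t³ - 5t - 5.
Check: f(-3) = -521. ✓

f(t) = -6t^4 + (5/3)t^3 - 5t - 5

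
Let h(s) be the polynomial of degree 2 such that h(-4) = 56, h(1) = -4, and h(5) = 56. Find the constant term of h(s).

-4

Write h(s) = as^2 + bs + c. Substituting each data point gives a linear system:
  16a - 4b + c = 56
  a + b + c = -4
  25a + 5b + c = 56
Solving the system yields a = 3, b = -3, c = -4.
So h(s) = 3s² - 3s - 4.
The constant term is -4.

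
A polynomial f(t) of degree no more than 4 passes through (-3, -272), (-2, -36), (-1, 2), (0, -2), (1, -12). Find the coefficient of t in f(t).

-3

Write f(t) = at^4 + bt^3 + ct^2 + dt + e. Substituting each data point gives a linear system:
  81a - 27b + 9c - 3d + e = -272
  16a - 8b + 4c - 2d + e = -36
  a - b + c - d + e = 2
  e = -2
  a + b + c + d + e = -12
Solving the system yields a = -5, b = -4, c = 2, d = -3, e = -2.
So f(t) = -5t⁴ - 4t³ + 2t² - 3t - 2.
The coefficient of t is -3.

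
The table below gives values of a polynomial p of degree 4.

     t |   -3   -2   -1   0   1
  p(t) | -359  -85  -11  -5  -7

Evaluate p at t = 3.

Using the Lagrange interpolation formula with nodes -3, -2, -1, 0, 1:
  L_0(t) = (t + 2)(t + 1)t(t - 1) / 24
  L_1(t) = (t + 3)(t + 1)t(t - 1) / -6
  L_2(t) = (t + 3)(t + 2)t(t - 1) / 4
  L_3(t) = (t + 3)(t + 2)(t + 1)(t - 1) / -6
  L_4(t) = (t + 3)(t + 2)(t + 1)t / 24
Then p(t) = -359·L_0(t) - 85·L_1(t) - 11·L_2(t) - 5·L_3(t) - 7·L_4(t).
Expanding and collecting terms gives p(t) = -3t^4 + 4t^3 - t^2 - 2t - 5.
Evaluating at t = 3: p(3) = -155.

-155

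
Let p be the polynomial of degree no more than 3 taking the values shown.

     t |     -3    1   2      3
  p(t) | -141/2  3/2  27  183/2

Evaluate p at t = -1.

Using the Lagrange interpolation formula with nodes -3, 1, 2, 3:
  L_0(t) = (t - 1)(t - 2)(t - 3) / -120
  L_1(t) = (t + 3)(t - 2)(t - 3) / 8
  L_2(t) = (t + 3)(t - 1)(t - 3) / -5
  L_3(t) = (t + 3)(t - 1)(t - 2) / 12
Then p(t) = -141/2·L_0(t) + 3/2·L_1(t) + 27·L_2(t) + 183/2·L_3(t).
Expanding and collecting terms gives p(t) = 3t^3 + (3/2)t^2 - 3.
Evaluating at t = -1: p(-1) = -9/2.

-9/2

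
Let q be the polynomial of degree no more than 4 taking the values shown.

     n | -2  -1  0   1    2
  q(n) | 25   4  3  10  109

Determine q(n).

Using the Lagrange interpolation formula with nodes -2, -1, 0, 1, 2:
  L_0(n) = (n + 1)n(n - 1)(n - 2) / 24
  L_1(n) = (n + 2)n(n - 1)(n - 2) / -6
  L_2(n) = (n + 2)(n + 1)(n - 1)(n - 2) / 4
  L_3(n) = (n + 2)(n + 1)n(n - 2) / -6
  L_4(n) = (n + 2)(n + 1)n(n - 1) / 24
Then q(n) = 25·L_0(n) + 4·L_1(n) + 3·L_2(n) + 10·L_3(n) + 109·L_4(n).
Expanding and collecting terms gives q(n) = 4n^4 + 6n^3 - 3n + 3.
Check: q(0) = 3. ✓

q(n) = 4n^4 + 6n^3 - 3n + 3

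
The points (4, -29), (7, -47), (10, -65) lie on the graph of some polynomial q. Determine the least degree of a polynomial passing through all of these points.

Forward differences of the values at s = 4, 7, 10:
  q  : -29  -47  -65
  Δ  : -18  -18
  Δ^2: 0
The first differences are constant (-18) and nonzero, while all higher differences vanish, so the minimal degree is 1.

1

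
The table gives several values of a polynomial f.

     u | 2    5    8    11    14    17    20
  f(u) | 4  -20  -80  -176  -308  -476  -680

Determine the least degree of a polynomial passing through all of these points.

2

Forward differences of the values at u = 2, 5, 8, 11, 14, 17, 20:
  f  : 4  -20  -80  -176  -308  -476  -680
  Δ  : -24  -60  -96  -132  -168  -204
  Δ^2: -36  -36  -36  -36  -36
  Δ^3: 0  0  0  0
  Δ^4: 0  0  0
  Δ^5: 0  0
  Δ^6: 0
The second differences are constant (-36) and nonzero, while all higher differences vanish, so the minimal degree is 2.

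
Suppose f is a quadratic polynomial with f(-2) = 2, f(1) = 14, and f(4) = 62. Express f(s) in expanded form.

f(s) = 2s^2 + 6s + 6

Using the Lagrange interpolation formula with nodes -2, 1, 4:
  L_0(s) = (s - 1)(s - 4) / 18
  L_1(s) = (s + 2)(s - 4) / -9
  L_2(s) = (s + 2)(s - 1) / 18
Then f(s) = 2·L_0(s) + 14·L_1(s) + 62·L_2(s).
Expanding and collecting terms gives f(s) = 2s^2 + 6s + 6.
Check: f(-2) = 2. ✓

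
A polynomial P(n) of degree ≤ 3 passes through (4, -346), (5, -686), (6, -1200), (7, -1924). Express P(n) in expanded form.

P(n) = -6n^3 + 3n^2 - n - 6

Using the Lagrange interpolation formula with nodes 4, 5, 6, 7:
  L_0(n) = (n - 5)(n - 6)(n - 7) / -6
  L_1(n) = (n - 4)(n - 6)(n - 7) / 2
  L_2(n) = (n - 4)(n - 5)(n - 7) / -2
  L_3(n) = (n - 4)(n - 5)(n - 6) / 6
Then P(n) = -346·L_0(n) - 686·L_1(n) - 1200·L_2(n) - 1924·L_3(n).
Expanding and collecting terms gives P(n) = -6n^3 + 3n^2 - n - 6.
Check: P(7) = -1924. ✓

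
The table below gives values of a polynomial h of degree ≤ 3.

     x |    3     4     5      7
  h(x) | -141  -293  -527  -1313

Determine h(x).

h(x) = -3x^3 - 5x^2 - 6x + 3

Write h(x) = ax^3 + bx^2 + cx + d. Substituting each data point gives a linear system:
  27a + 9b + 3c + d = -141
  64a + 16b + 4c + d = -293
  125a + 25b + 5c + d = -527
  343a + 49b + 7c + d = -1313
Solving the system yields a = -3, b = -5, c = -6, d = 3.
So h(x) = -3x^3 - 5x^2 - 6x + 3.
Check: h(4) = -293. ✓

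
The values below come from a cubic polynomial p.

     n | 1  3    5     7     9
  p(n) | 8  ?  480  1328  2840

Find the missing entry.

104

The 4 known points determine the degree-3 polynomial uniquely.
Write p(n) = an^3 + bn^2 + cn + d. Substituting each data point gives a linear system:
  a + b + c + d = 8
  125a + 25b + 5c + d = 480
  343a + 49b + 7c + d = 1328
  729a + 81b + 9c + d = 2840
Solving the system yields a = 4, b = -1, c = 0, d = 5.
So p(n) = 4n³ - n² + 5.
Then p(3) = 104.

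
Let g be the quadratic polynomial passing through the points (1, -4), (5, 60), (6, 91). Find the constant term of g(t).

-5

Write g(t) = at^2 + bt + c. Substituting each data point gives a linear system:
  a + b + c = -4
  25a + 5b + c = 60
  36a + 6b + c = 91
Solving the system yields a = 3, b = -2, c = -5.
So g(t) = 3t² - 2t - 5.
The constant term is -5.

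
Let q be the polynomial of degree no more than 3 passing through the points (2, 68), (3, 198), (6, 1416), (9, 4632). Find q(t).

Using the Lagrange interpolation formula with nodes 2, 3, 6, 9:
  L_0(t) = (t - 3)(t - 6)(t - 9) / -28
  L_1(t) = (t - 2)(t - 6)(t - 9) / 18
  L_2(t) = (t - 2)(t - 3)(t - 9) / -36
  L_3(t) = (t - 2)(t - 3)(t - 6) / 126
Then q(t) = 68·L_0(t) + 198·L_1(t) + 1416·L_2(t) + 4632·L_3(t).
Expanding and collecting terms gives q(t) = 6t^3 + 3t^2 + t + 6.
Check: q(2) = 68. ✓

q(t) = 6t^3 + 3t^2 + t + 6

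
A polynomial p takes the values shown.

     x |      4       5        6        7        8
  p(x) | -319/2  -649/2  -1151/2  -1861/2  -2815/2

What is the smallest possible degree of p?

3

Forward differences of the values at x = 4, 5, 6, 7, 8:
  p  : -319/2  -649/2  -1151/2  -1861/2  -2815/2
  Δ  : -165  -251  -355  -477
  Δ^2: -86  -104  -122
  Δ^3: -18  -18
  Δ^4: 0
The third differences are constant (-18) and nonzero, while all higher differences vanish, so the minimal degree is 3.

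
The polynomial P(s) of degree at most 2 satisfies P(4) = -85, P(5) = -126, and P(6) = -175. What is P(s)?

Write P(s) = as^2 + bs + c. Substituting each data point gives a linear system:
  16a + 4b + c = -85
  25a + 5b + c = -126
  36a + 6b + c = -175
Solving the system yields a = -4, b = -5, c = -1.
So P(s) = -4s² - 5s - 1.
Check: P(4) = -85. ✓

P(s) = -4s^2 - 5s - 1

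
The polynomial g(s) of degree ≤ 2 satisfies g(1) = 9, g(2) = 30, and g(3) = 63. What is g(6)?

234

Write g(s) = as^2 + bs + c. Substituting each data point gives a linear system:
  a + b + c = 9
  4a + 2b + c = 30
  9a + 3b + c = 63
Solving the system yields a = 6, b = 3, c = 0.
So g(s) = 6s^2 + 3s.
Then g(6) = 234.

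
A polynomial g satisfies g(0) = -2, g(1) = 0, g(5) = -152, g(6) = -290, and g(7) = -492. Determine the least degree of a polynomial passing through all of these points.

Divided differences on the nodes 0, 1, 5, 6, 7:
  order 0: -2  0  -152  -290  -492
  order 1: 2  -38  -138  -202
  order 2: -8  -20  -32
  order 3: -2  -2
  order 4: 0
The order-3 divided differences are all -2 (nonzero) and every higher order vanishes, so the data lies on a polynomial of degree exactly 3.

3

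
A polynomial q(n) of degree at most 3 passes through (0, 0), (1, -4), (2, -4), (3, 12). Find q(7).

Write q(n) = an^3 + bn^2 + cn + d. Substituting each data point gives a linear system:
  d = 0
  a + b + c + d = -4
  8a + 4b + 2c + d = -4
  27a + 9b + 3c + d = 12
Solving the system yields a = 2, b = -4, c = -2, d = 0.
So q(n) = 2n³ - 4n² - 2n.
Then q(7) = 476.

476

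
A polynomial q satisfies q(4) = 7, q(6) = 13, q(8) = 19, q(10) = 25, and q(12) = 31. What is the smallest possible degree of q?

1

Forward differences of the values at t = 4, 6, 8, 10, 12:
  q  : 7  13  19  25  31
  Δ  : 6  6  6  6
  Δ^2: 0  0  0
  Δ^3: 0  0
  Δ^4: 0
The first differences are constant (6) and nonzero, while all higher differences vanish, so the minimal degree is 1.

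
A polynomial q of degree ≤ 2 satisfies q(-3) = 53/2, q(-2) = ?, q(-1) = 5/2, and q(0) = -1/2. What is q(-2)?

23/2

On equispaced nodes a degree-2 polynomial has vanishing third forward difference, so
  - q(-3) + 3·q(-2) - 3·q(-1) + q(0) = 0.
Substituting the known values and solving for q(-2):
  3·q(-2) = 69/2
  q(-2) = 23/2.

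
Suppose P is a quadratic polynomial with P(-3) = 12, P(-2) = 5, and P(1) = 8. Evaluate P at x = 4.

47

Write P(x) = ax^2 + bx + c. Substituting each data point gives a linear system:
  9a - 3b + c = 12
  4a - 2b + c = 5
  a + b + c = 8
Solving the system yields a = 2, b = 3, c = 3.
So P(x) = 2x^2 + 3x + 3.
Then P(4) = 47.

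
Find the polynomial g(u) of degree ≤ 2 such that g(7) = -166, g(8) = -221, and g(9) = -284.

Write g(u) = au^2 + bu + c. Substituting each data point gives a linear system:
  49a + 7b + c = -166
  64a + 8b + c = -221
  81a + 9b + c = -284
Solving the system yields a = -4, b = 5, c = -5.
So g(u) = -4u² + 5u - 5.
Check: g(8) = -221. ✓

g(u) = -4u^2 + 5u - 5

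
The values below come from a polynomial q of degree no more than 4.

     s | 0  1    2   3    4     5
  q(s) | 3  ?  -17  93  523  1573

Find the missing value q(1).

On equispaced nodes a degree-4 polynomial has vanishing fifth forward difference, so
  - q(0) + 5·q(1) - 10·q(2) + 10·q(3) - 5·q(4) + q(5) = 0.
Substituting the known values and solving for q(1):
  5·q(1) = -55
  q(1) = -11.

-11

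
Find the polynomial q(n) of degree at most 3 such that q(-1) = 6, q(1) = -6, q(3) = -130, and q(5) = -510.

Write q(n) = an^3 + bn^2 + cn + d. Substituting each data point gives a linear system:
  -a + b - c + d = 6
  a + b + c + d = -6
  27a + 9b + 3c + d = -130
  125a + 25b + 5c + d = -510
Solving the system yields a = -3, b = -5, c = -3, d = 5.
So q(n) = -3n^3 - 5n^2 - 3n + 5.
Check: q(-1) = 6. ✓

q(n) = -3n^3 - 5n^2 - 3n + 5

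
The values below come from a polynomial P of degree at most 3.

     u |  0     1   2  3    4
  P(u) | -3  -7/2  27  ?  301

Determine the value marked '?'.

237/2

On equispaced nodes a degree-3 polynomial has vanishing fourth forward difference, so
  P(0) - 4·P(1) + 6·P(2) - 4·P(3) + P(4) = 0.
Substituting the known values and solving for P(3):
  -4·P(3) = -474
  P(3) = 237/2.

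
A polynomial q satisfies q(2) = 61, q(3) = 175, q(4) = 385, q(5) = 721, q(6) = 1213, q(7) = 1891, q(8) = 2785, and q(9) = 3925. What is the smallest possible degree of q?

3

Forward differences of the values at x = 2, 3, 4, 5, 6, 7, 8, 9:
  q  : 61  175  385  721  1213  1891  2785  3925
  Δ  : 114  210  336  492  678  894  1140
  Δ^2: 96  126  156  186  216  246
  Δ^3: 30  30  30  30  30
  Δ^4: 0  0  0  0
  Δ^5: 0  0  0
  Δ^6: 0  0
  Δ^7: 0
The third differences are constant (30) and nonzero, while all higher differences vanish, so the minimal degree is 3.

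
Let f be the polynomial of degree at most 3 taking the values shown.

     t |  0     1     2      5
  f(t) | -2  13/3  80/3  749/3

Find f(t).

f(t) = t^3 + 5t^2 + (1/3)t - 2

Using the Lagrange interpolation formula with nodes 0, 1, 2, 5:
  L_0(t) = (t - 1)(t - 2)(t - 5) / -10
  L_1(t) = t(t - 2)(t - 5) / 4
  L_2(t) = t(t - 1)(t - 5) / -6
  L_3(t) = t(t - 1)(t - 2) / 60
Then f(t) = -2·L_0(t) + 13/3·L_1(t) + 80/3·L_2(t) + 749/3·L_3(t).
Expanding and collecting terms gives f(t) = t³ + 5t² + (1/3)t - 2.
Check: f(2) = 80/3. ✓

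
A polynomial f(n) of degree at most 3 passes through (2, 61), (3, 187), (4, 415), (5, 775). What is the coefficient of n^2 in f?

6

Write f(n) = an^3 + bn^2 + cn + d. Substituting each data point gives a linear system:
  8a + 4b + 2c + d = 61
  27a + 9b + 3c + d = 187
  64a + 16b + 4c + d = 415
  125a + 25b + 5c + d = 775
Solving the system yields a = 5, b = 6, c = 1, d = -5.
So f(n) = 5n^3 + 6n^2 + n - 5.
The coefficient of n^2 is 6.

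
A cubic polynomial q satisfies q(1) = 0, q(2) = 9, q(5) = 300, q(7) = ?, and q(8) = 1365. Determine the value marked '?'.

The 4 known points determine the degree-3 polynomial uniquely.
Write q(u) = au^3 + bu^2 + cu + d. Substituting each data point gives a linear system:
  a + b + c + d = 0
  8a + 4b + 2c + d = 9
  125a + 25b + 5c + d = 300
  512a + 64b + 8c + d = 1365
Solving the system yields a = 3, b = -2, c = -6, d = 5.
So q(u) = 3u^3 - 2u^2 - 6u + 5.
Then q(7) = 894.

894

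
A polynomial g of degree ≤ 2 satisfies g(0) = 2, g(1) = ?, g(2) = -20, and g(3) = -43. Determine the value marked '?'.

-5

The 3 known points determine the degree-2 polynomial uniquely.
Write g(u) = au^2 + bu + c. Substituting each data point gives a linear system:
  c = 2
  4a + 2b + c = -20
  9a + 3b + c = -43
Solving the system yields a = -4, b = -3, c = 2.
So g(u) = -4u^2 - 3u + 2.
Then g(1) = -5.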